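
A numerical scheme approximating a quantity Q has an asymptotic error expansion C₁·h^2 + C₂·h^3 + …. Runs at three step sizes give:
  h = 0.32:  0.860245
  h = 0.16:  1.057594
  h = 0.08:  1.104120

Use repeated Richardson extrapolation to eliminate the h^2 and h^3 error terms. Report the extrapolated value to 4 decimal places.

First eliminate the h^2 term (factor 2^2 = 4):
  B₁ = (4·1.057594 − 0.860245)/3 = 1.123377
  B₂ = (4·1.104120 − 1.057594)/3 = 1.119629
Then eliminate the h^3 term (factor 2^3 = 8):
  (8·1.119629 − 1.123377)/7 = 1.119094

1.1191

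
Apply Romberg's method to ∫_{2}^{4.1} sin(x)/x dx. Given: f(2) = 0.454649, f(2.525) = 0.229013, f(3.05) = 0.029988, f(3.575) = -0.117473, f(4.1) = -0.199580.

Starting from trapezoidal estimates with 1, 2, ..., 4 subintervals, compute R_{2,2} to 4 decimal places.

R_{0,0} (trapezoid, 1 panel, h=2.1000): 0.267822
R_{1,0} (trapezoid, 2 panels, h=1.0500): 0.165399
R_{2,0} (trapezoid, 4 panels, h=0.5250): 0.141258
R_{1,1} = 0.165399 + (0.165399 − 0.267822)/3 = 0.131258
R_{2,1} = 0.141258 + (0.141258 − 0.165399)/3 = 0.133211
R_{2,2} = 0.133211 + (0.133211 − 0.131258)/15 = 0.133341

0.1333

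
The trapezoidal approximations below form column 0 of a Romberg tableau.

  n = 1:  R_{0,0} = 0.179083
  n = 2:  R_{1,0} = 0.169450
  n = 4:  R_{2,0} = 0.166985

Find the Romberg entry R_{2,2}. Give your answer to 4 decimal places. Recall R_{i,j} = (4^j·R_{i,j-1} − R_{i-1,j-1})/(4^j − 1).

0.1662

Richardson extrapolation on the trapezoidal column (denominator 4−1=3):
R_{1,1} = (4·0.169450 − 0.179083) / 3 = 0.166239
R_{2,1} = 0.166985 + (0.166985 − 0.169450)/3 = 0.166163
R_{2,2} = (16·0.166163 − 0.166239) / 15 = 0.166158
(Column j=1 coincides with Simpson's rule on the same nodes.)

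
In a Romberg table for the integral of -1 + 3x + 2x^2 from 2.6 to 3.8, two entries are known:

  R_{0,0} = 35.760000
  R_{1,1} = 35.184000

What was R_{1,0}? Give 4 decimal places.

From R_{1,1} = (4·R_{1,0} − R_{0,0})/3, solve for R_{1,0}:
4·R_{1,0} = 3·35.184000 + 35.760000 = 141.312000
R_{1,0} = 35.328000

35.3280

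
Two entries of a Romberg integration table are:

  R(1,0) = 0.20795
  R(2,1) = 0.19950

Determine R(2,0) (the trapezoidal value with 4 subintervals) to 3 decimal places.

From R(2,1) = (4·R(2,0) − R(1,0))/3, solve for R(2,0):
4·R(2,0) = 3·0.19950 + 0.20795 = 0.80645
R(2,0) = 0.20161

0.202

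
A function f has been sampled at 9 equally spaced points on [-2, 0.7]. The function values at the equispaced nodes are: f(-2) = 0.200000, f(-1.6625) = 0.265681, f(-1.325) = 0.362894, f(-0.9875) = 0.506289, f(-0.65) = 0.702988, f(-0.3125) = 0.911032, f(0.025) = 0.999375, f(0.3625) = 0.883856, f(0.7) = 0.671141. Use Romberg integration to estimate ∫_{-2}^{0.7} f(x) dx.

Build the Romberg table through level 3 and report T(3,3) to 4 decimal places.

T(0,0) (trapezoid, 1 panel, h=2.7000): 1.176040
T(1,0) (trapezoid, 2 panels, h=1.3500): 1.537054
T(2,0) (trapezoid, 4 panels, h=0.6750): 1.688059
T(3,0) (trapezoid, 8 panels, h=0.3375): 1.710344
T(1,1) = 1.537054 + (1.537054 − 1.176040)/3 = 1.657392
T(2,1) = 1.688059 + (1.688059 − 1.537054)/3 = 1.738394
T(3,1) = 1.710344 + (1.710344 − 1.688059)/3 = 1.717772
T(2,2) = 1.738394 + (1.738394 − 1.657392)/15 = 1.743794
T(3,2) = 1.717772 + (1.717772 − 1.738394)/15 = 1.716397
T(3,3) = 1.716397 + (1.716397 − 1.743794)/63 = 1.715962

1.7160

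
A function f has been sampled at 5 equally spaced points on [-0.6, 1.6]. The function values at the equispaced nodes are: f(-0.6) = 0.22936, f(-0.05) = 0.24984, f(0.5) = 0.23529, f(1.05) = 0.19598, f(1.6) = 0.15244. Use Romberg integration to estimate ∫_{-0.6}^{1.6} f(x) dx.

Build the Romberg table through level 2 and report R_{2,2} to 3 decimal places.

R_{0,0} (trapezoid, 1 panel, h=2.2000): 0.41998
R_{1,0} (trapezoid, 2 panels, h=1.1000): 0.46881
R_{2,0} (trapezoid, 4 panels, h=0.5500): 0.47961
R_{1,1} = 0.46881 + (0.46881 − 0.41998)/3 = 0.48509
R_{2,1} = 0.47961 + (0.47961 − 0.46881)/3 = 0.48321
R_{2,2} = 0.48321 + (0.48321 − 0.48509)/15 = 0.48308

0.483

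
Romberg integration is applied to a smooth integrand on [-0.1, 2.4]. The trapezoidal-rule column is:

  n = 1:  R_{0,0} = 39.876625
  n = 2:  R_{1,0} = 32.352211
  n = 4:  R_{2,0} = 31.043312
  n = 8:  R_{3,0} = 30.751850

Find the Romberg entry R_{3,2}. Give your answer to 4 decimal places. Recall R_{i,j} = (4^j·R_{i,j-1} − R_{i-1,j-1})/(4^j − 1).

30.6579

Richardson extrapolation on the trapezoidal column (denominator 4−1=3):
R_{2,1} = 31.043312 + (31.043312 − 32.352211)/3 = 30.607012
R_{3,1} = (4·30.751850 − 31.043312) / 3 = 30.654696
R_{3,2} = (16·30.654696 − 30.607012) / 15 = 30.657875
(Column j=1 coincides with Simpson's rule on the same nodes.)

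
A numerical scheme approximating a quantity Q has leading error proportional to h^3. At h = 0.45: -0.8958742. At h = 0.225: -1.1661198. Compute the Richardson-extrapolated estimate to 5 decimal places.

The leading error scales as h^3; refining by a factor of 2 reduces it by 2^3 = 8.
Extrapolated value = (8·A(h/2) − A(h)) / (8 − 1)
= (8·(-1.1661198) − (-0.8958742)) / 7
= -8.4330842 / 7 = -1.2047263

-1.20473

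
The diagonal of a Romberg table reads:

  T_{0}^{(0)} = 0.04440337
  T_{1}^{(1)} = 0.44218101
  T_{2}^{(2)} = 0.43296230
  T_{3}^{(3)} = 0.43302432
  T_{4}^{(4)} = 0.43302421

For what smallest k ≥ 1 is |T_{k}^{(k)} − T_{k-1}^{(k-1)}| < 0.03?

|T_{1}^{(1)} − T_{0}^{(0)}| = 0.39777764 ≥ 0.03
|T_{2}^{(2)} − T_{1}^{(1)}| = 0.00921871 < 0.03

k = 2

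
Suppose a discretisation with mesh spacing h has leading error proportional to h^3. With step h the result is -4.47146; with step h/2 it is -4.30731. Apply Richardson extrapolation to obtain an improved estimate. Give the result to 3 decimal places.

-4.284

The leading error scales as h^3; refining by a factor of 2 reduces it by 2^3 = 8.
Extrapolated value = (8·A(h/2) − A(h)) / (8 − 1)
= (8·(-4.30731) − (-4.47146)) / 7
= -29.98702 / 7 = -4.28386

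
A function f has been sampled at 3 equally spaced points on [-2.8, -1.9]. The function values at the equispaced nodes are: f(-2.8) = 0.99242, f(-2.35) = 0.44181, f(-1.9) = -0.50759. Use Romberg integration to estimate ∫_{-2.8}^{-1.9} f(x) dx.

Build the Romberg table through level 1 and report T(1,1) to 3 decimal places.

0.338

T(0,0) (trapezoid, 1 panel, h=0.9000): 0.21817
T(1,0) (trapezoid, 2 panels, h=0.4500): 0.30790
T(1,1) = 0.30790 + (0.30790 − 0.21817)/3 = 0.33781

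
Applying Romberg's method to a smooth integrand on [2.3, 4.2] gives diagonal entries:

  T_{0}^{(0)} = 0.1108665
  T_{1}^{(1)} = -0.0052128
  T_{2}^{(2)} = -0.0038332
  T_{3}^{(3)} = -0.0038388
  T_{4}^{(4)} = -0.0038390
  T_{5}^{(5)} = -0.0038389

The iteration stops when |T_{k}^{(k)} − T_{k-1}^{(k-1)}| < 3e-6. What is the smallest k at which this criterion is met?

|T_{1}^{(1)} − T_{0}^{(0)}| = 0.1160793 ≥ 3e-6
|T_{2}^{(2)} − T_{1}^{(1)}| = 0.0013796 ≥ 3e-6
|T_{3}^{(3)} − T_{2}^{(2)}| = 0.0000056 ≥ 3e-6
|T_{4}^{(4)} − T_{3}^{(3)}| = 0.0000002 < 3e-6

k = 4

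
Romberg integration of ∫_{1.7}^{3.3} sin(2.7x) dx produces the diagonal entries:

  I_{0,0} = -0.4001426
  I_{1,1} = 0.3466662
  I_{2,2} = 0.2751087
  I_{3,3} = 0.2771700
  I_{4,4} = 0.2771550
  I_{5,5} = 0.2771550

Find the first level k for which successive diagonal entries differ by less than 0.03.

|I_{1,1} − I_{0,0}| = 0.7468088 ≥ 0.03
|I_{2,2} − I_{1,1}| = 0.0715575 ≥ 0.03
|I_{3,3} − I_{2,2}| = 0.0020613 < 0.03

k = 3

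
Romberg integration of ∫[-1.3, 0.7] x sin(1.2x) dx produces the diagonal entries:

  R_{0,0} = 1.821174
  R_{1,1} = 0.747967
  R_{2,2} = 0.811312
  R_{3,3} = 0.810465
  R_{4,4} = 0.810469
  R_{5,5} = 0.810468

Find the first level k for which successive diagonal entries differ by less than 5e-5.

|R_{1,1} − R_{0,0}| = 1.073207 ≥ 5e-5
|R_{2,2} − R_{1,1}| = 0.063345 ≥ 5e-5
|R_{3,3} − R_{2,2}| = 0.000847 ≥ 5e-5
|R_{4,4} − R_{3,3}| = 0.000004 < 5e-5

k = 4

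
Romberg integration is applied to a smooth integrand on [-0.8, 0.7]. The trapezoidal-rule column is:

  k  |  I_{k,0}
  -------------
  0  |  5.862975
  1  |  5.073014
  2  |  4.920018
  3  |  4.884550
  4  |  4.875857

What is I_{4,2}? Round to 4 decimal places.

4.8730

Richardson extrapolation on the trapezoidal column (denominator 4−1=3):
I_{3,1} = (4·4.884550 − 4.920018) / 3 = 4.872727
I_{4,1} = 4.875857 + (4.875857 − 4.884550)/3 = 4.872959
I_{4,2} = 4.872959 + (4.872959 − 4.872727)/15 = 4.872974
(Column j=1 coincides with Simpson's rule on the same nodes.)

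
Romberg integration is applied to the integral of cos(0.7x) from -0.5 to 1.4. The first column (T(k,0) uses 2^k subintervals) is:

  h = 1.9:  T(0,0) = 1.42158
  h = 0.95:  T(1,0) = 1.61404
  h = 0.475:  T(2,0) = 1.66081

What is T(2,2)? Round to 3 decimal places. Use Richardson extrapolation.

Richardson extrapolation on the trapezoidal column (denominator 4−1=3):
T(1,1) = (4·1.61404 − 1.42158) / 3 = 1.67819
T(2,1) = (4·1.66081 − 1.61404) / 3 = 1.67640
T(2,2) = (16·1.67640 − 1.67819) / 15 = 1.67628

1.676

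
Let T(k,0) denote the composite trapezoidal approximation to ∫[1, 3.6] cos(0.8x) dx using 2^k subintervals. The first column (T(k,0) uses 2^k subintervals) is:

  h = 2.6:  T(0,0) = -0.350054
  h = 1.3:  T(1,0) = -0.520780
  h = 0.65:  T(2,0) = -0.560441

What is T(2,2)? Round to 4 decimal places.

-0.5734

T(1,1) = -0.520780 + (-0.520780 − (-0.350054))/3 = -0.577689
T(2,1) = (4·(-0.560441) − (-0.520780)) / 3 = -0.573661
T(2,2) = -0.573661 + (-0.573661 − (-0.577689))/15 = -0.573392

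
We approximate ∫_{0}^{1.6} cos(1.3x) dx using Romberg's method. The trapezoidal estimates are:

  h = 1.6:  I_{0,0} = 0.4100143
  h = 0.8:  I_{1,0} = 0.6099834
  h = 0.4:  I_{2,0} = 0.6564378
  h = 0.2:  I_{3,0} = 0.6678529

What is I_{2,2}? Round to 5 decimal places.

0.67161

Richardson extrapolation on the trapezoidal column (denominator 4−1=3):
I_{1,1} = 0.6099834 + (0.6099834 − 0.4100143)/3 = 0.6766398
I_{2,1} = (4·0.6564378 − 0.6099834) / 3 = 0.6719226
I_{2,2} = 0.6719226 + (0.6719226 − 0.6766398)/15 = 0.6716081
(Column j=1 coincides with Simpson's rule on the same nodes.)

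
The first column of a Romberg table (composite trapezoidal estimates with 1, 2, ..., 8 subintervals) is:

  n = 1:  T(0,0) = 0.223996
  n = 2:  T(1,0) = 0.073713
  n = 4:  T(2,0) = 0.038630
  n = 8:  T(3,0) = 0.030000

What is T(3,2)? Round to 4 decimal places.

0.0271

Richardson extrapolation on the trapezoidal column (denominator 4−1=3):
T(2,1) = 0.038630 + (0.038630 − 0.073713)/3 = 0.026936
T(3,1) = 0.030000 + (0.030000 − 0.038630)/3 = 0.027123
T(3,2) = (16·0.027123 − 0.026936) / 15 = 0.027135
(Column j=1 coincides with Simpson's rule on the same nodes.)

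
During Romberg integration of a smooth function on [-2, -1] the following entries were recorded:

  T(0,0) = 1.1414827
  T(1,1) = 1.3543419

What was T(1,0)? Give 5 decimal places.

From T(1,1) = (4·T(1,0) − T(0,0))/3, solve for T(1,0):
4·T(1,0) = 3·1.3543419 + 1.1414827 = 5.2045084
T(1,0) = 1.3011271

1.30113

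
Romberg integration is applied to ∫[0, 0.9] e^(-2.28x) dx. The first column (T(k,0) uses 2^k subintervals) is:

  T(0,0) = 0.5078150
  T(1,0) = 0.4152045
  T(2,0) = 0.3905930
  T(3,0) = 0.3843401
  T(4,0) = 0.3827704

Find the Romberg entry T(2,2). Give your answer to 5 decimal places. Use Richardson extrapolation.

0.38226

T(1,1) = 0.4152045 + (0.4152045 − 0.5078150)/3 = 0.3843343
T(2,1) = (4·0.3905930 − 0.4152045) / 3 = 0.3823892
T(2,2) = 0.3823892 + (0.3823892 − 0.3843343)/15 = 0.3822595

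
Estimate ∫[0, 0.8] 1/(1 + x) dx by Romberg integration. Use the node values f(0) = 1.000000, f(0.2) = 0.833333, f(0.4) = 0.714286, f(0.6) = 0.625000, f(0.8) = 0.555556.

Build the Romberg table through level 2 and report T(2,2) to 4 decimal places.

0.5878

T(0,0) (trapezoid, 1 panel, h=0.8000): 0.622222
T(1,0) (trapezoid, 2 panels, h=0.4000): 0.596826
T(2,0) (trapezoid, 4 panels, h=0.2000): 0.590079
T(1,1) = 0.596826 + (0.596826 − 0.622222)/3 = 0.588361
T(2,1) = 0.590079 + (0.590079 − 0.596826)/3 = 0.587830
T(2,2) = 0.587830 + (0.587830 − 0.588361)/15 = 0.587795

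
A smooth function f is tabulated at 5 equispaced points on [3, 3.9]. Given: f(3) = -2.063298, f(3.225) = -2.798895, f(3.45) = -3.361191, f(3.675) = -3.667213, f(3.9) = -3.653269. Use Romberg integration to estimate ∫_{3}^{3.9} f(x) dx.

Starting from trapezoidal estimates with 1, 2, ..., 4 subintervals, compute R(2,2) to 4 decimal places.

-2.8727

R(0,0) (trapezoid, 1 panel, h=0.9000): -2.572455
R(1,0) (trapezoid, 2 panels, h=0.4500): -2.798764
R(2,0) (trapezoid, 4 panels, h=0.2250): -2.854256
R(1,1) = -2.798764 + (-2.798764 − (-2.572455))/3 = -2.874200
R(2,1) = -2.854256 + (-2.854256 − (-2.798764))/3 = -2.872753
R(2,2) = -2.872753 + (-2.872753 − (-2.874200))/15 = -2.872657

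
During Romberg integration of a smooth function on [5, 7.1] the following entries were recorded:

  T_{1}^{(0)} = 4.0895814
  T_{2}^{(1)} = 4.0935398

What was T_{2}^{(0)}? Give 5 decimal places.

4.09255

From T_{2}^{(1)} = (4·T_{2}^{(0)} − T_{1}^{(0)})/3, solve for T_{2}^{(0)}:
4·T_{2}^{(0)} = 3·4.0935398 + 4.0895814 = 16.3702008
T_{2}^{(0)} = 4.0925502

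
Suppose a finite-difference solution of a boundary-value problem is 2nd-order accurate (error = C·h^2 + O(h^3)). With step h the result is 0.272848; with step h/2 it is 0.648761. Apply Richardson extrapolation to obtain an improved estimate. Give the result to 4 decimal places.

Extrapolated value = (4·A(h/2) − A(h)) / (4 − 1)
= (4·0.648761 − 0.272848) / 3
= 2.322196 / 3 = 0.774065

0.7741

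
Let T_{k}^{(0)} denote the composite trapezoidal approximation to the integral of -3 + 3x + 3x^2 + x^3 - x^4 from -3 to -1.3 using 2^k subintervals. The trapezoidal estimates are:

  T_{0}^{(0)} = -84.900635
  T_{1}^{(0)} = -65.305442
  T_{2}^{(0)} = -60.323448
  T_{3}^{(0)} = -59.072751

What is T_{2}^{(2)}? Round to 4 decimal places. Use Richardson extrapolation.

Richardson extrapolation on the trapezoidal column (denominator 4−1=3):
T_{1}^{(1)} = -65.305442 + (-65.305442 − (-84.900635))/3 = -58.773711
T_{2}^{(1)} = -60.323448 + (-60.323448 − (-65.305442))/3 = -58.662783
T_{2}^{(2)} = -58.662783 + (-58.662783 − (-58.773711))/15 = -58.655388

-58.6554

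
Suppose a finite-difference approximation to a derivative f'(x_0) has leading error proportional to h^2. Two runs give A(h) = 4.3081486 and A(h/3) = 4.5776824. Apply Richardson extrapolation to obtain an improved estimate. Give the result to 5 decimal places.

Extrapolated value = (9·A(h/3) − A(h)) / (9 − 1)
= (9·4.5776824 − 4.3081486) / 8
= 36.8909930 / 8 = 4.6113741

4.61137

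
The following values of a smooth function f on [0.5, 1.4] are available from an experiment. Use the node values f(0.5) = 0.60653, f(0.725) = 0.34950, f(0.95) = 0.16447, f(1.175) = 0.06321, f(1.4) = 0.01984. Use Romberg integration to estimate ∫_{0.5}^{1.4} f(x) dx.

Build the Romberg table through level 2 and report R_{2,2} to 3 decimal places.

R_{0,0} (trapezoid, 1 panel, h=0.9000): 0.28187
R_{1,0} (trapezoid, 2 panels, h=0.4500): 0.21494
R_{2,0} (trapezoid, 4 panels, h=0.2250): 0.20033
R_{1,1} = 0.21494 + (0.21494 − 0.28187)/3 = 0.19263
R_{2,1} = 0.20033 + (0.20033 − 0.21494)/3 = 0.19546
R_{2,2} = 0.19546 + (0.19546 − 0.19263)/15 = 0.19565

0.196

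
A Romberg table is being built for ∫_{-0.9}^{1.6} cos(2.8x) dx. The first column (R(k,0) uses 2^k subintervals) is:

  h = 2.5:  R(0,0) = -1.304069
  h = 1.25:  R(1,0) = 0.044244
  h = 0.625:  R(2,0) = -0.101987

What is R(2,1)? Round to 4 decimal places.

Richardson extrapolation on the trapezoidal column (denominator 4−1=3):
R(2,1) = -0.101987 + (-0.101987 − 0.044244)/3 = -0.150731

-0.1507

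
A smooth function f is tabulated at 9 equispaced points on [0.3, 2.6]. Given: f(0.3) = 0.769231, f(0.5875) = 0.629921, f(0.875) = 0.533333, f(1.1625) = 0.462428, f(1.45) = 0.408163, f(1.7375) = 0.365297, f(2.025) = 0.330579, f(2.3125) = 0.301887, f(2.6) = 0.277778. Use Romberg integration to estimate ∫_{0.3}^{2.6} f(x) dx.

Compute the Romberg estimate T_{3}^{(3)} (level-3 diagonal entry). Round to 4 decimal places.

1.0186

T_{0}^{(0)} (trapezoid, 1 panel, h=2.3000): 1.204060
T_{1}^{(0)} (trapezoid, 2 panels, h=1.1500): 1.071418
T_{2}^{(0)} (trapezoid, 4 panels, h=0.5750): 1.032458
T_{3}^{(0)} (trapezoid, 8 panels, h=0.2875): 1.022095
T_{1}^{(1)} = 1.071418 + (1.071418 − 1.204060)/3 = 1.027204
T_{2}^{(1)} = 1.032458 + (1.032458 − 1.071418)/3 = 1.019471
T_{3}^{(1)} = 1.022095 + (1.022095 − 1.032458)/3 = 1.018641
T_{2}^{(2)} = 1.019471 + (1.019471 − 1.027204)/15 = 1.018955
T_{3}^{(2)} = 1.018641 + (1.018641 − 1.019471)/15 = 1.018586
T_{3}^{(3)} = 1.018586 + (1.018586 − 1.018955)/63 = 1.018580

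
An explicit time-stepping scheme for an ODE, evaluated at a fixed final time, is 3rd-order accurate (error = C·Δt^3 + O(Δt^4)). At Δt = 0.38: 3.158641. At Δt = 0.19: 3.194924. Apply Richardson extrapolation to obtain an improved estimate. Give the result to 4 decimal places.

3.2001

The leading error scales as Δt^3; refining by a factor of 2 reduces it by 2^3 = 8.
Extrapolated value = (8·A(Δt/2) − A(Δt)) / (8 − 1)
= (8·3.194924 − 3.158641) / 7
= 22.400751 / 7 = 3.200107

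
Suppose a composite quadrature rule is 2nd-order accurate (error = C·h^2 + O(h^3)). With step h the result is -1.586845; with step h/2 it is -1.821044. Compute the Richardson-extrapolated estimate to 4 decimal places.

-1.8991

The leading error scales as h^2; refining by a factor of 2 reduces it by 2^2 = 4.
Extrapolated value = (4·A(h/2) − A(h)) / (4 − 1)
= (4·(-1.821044) − (-1.586845)) / 3
= -5.697331 / 3 = -1.899110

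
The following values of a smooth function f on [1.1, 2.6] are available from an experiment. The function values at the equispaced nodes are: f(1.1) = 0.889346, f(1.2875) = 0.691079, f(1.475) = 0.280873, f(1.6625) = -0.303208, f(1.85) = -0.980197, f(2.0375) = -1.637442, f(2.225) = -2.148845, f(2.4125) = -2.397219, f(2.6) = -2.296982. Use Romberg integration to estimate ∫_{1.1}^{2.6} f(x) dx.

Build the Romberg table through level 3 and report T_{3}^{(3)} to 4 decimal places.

T_{0}^{(0)} (trapezoid, 1 panel, h=1.5000): -1.055727
T_{1}^{(0)} (trapezoid, 2 panels, h=0.7500): -1.263011
T_{2}^{(0)} (trapezoid, 4 panels, h=0.3750): -1.331995
T_{3}^{(0)} (trapezoid, 8 panels, h=0.1875): -1.349771
T_{1}^{(1)} = -1.263011 + (-1.263011 − (-1.055727))/3 = -1.332106
T_{2}^{(1)} = -1.331995 + (-1.331995 − (-1.263011))/3 = -1.354990
T_{3}^{(1)} = -1.349771 + (-1.349771 − (-1.331995))/3 = -1.355696
T_{2}^{(2)} = -1.354990 + (-1.354990 − (-1.332106))/15 = -1.356516
T_{3}^{(2)} = -1.355696 + (-1.355696 − (-1.354990))/15 = -1.355743
T_{3}^{(3)} = -1.355743 + (-1.355743 − (-1.356516))/63 = -1.355731

-1.3557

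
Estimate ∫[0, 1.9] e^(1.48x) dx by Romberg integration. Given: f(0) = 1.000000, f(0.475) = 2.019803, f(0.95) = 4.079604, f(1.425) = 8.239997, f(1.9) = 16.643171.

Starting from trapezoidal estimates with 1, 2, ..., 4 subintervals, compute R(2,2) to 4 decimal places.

10.5718

R(0,0) (trapezoid, 1 panel, h=1.9000): 16.761012
R(1,0) (trapezoid, 2 panels, h=0.9500): 12.256130
R(2,0) (trapezoid, 4 panels, h=0.4750): 11.001470
R(1,1) = 12.256130 + (12.256130 − 16.761012)/3 = 10.754503
R(2,1) = 11.001470 + (11.001470 − 12.256130)/3 = 10.583250
R(2,2) = 10.583250 + (10.583250 − 10.754503)/15 = 10.571833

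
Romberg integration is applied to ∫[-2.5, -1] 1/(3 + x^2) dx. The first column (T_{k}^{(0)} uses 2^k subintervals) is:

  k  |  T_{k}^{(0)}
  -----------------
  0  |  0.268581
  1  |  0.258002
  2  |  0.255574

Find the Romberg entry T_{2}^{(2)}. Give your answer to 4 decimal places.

0.2548

T_{1}^{(1)} = 0.258002 + (0.258002 − 0.268581)/3 = 0.254476
T_{2}^{(1)} = 0.255574 + (0.255574 − 0.258002)/3 = 0.254765
T_{2}^{(2)} = (16·0.254765 − 0.254476) / 15 = 0.254784
(Column j=1 coincides with Simpson's rule on the same nodes.)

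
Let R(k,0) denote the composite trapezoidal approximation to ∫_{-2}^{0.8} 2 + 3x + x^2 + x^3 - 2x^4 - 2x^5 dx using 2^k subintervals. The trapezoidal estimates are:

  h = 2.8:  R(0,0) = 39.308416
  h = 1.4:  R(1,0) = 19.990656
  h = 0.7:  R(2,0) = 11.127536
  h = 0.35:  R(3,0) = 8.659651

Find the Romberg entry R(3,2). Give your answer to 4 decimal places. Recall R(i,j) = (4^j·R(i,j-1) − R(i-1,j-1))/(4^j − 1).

7.8146

R(2,1) = (4·11.127536 − 19.990656) / 3 = 8.173163
R(3,1) = 8.659651 + (8.659651 − 11.127536)/3 = 7.837023
R(3,2) = (16·7.837023 − 8.173163) / 15 = 7.814614
(Column j=1 coincides with Simpson's rule on the same nodes.)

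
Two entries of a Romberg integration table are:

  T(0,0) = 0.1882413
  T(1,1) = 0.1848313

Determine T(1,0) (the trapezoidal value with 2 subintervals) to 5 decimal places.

From T(1,1) = (4·T(1,0) − T(0,0))/3, solve for T(1,0):
4·T(1,0) = 3·0.1848313 + 0.1882413 = 0.7427352
T(1,0) = 0.1856838

0.18568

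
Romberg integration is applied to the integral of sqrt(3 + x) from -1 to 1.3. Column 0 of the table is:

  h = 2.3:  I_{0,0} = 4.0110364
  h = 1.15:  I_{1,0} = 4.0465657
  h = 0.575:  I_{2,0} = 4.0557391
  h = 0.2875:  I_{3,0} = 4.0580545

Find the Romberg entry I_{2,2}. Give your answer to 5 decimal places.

4.05882

I_{1,1} = (4·4.0465657 − 4.0110364) / 3 = 4.0584088
I_{2,1} = 4.0557391 + (4.0557391 − 4.0465657)/3 = 4.0587969
I_{2,2} = 4.0587969 + (4.0587969 − 4.0584088)/15 = 4.0588228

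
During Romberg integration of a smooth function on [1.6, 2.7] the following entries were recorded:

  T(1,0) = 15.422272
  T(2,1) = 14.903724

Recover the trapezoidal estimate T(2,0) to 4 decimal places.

From T(2,1) = (4·T(2,0) − T(1,0))/3, solve for T(2,0):
4·T(2,0) = 3·14.903724 + 15.422272 = 60.133444
T(2,0) = 15.033361

15.0334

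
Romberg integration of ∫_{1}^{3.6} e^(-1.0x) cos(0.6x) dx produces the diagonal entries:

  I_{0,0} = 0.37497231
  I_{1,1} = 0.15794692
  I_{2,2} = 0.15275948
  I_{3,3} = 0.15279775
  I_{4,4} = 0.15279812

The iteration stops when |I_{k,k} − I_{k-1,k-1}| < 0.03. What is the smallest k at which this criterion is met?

k = 2

|I_{1,1} − I_{0,0}| = 0.21702539 ≥ 0.03
|I_{2,2} − I_{1,1}| = 0.00518744 < 0.03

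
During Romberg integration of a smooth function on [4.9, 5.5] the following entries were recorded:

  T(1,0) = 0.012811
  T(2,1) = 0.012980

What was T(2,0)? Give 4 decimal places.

From T(2,1) = (4·T(2,0) − T(1,0))/3, solve for T(2,0):
4·T(2,0) = 3·0.012980 + 0.012811 = 0.051751
T(2,0) = 0.012938

0.0129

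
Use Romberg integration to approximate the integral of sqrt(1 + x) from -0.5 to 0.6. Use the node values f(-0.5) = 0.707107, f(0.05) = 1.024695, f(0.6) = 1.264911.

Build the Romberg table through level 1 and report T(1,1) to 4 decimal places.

1.1130

T(0,0) (trapezoid, 1 panel, h=1.1000): 1.084610
T(1,0) (trapezoid, 2 panels, h=0.5500): 1.105887
T(1,1) = 1.105887 + (1.105887 − 1.084610)/3 = 1.112979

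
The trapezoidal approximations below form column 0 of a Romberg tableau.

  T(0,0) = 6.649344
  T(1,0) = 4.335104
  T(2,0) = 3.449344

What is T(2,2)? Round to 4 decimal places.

3.1268

Richardson extrapolation on the trapezoidal column (denominator 4−1=3):
T(1,1) = 4.335104 + (4.335104 − 6.649344)/3 = 3.563691
T(2,1) = (4·3.449344 − 4.335104) / 3 = 3.154091
T(2,2) = 3.154091 + (3.154091 − 3.563691)/15 = 3.126784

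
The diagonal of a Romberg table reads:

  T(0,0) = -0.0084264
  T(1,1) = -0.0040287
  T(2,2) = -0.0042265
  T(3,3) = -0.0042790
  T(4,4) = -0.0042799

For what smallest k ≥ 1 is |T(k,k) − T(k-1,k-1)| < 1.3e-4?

|T(1,1) − T(0,0)| = 0.0043977 ≥ 1.3e-4
|T(2,2) − T(1,1)| = 0.0001978 ≥ 1.3e-4
|T(3,3) − T(2,2)| = 0.0000525 < 1.3e-4

k = 3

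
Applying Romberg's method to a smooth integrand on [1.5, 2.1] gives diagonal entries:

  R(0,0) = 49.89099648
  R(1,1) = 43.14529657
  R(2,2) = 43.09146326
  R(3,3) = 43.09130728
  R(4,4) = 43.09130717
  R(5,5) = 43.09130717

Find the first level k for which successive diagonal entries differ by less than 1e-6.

k = 4

|R(1,1) − R(0,0)| = 6.74569991 ≥ 1e-6
|R(2,2) − R(1,1)| = 0.05383331 ≥ 1e-6
|R(3,3) − R(2,2)| = 0.00015598 ≥ 1e-6
|R(4,4) − R(3,3)| = 0.00000011 < 1e-6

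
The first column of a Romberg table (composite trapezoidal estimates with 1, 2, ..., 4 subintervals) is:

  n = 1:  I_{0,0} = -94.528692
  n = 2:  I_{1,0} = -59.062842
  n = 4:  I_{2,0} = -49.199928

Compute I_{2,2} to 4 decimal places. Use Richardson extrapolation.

-45.8237

Richardson extrapolation on the trapezoidal column (denominator 4−1=3):
I_{1,1} = -59.062842 + (-59.062842 − (-94.528692))/3 = -47.240892
I_{2,1} = -49.199928 + (-49.199928 − (-59.062842))/3 = -45.912290
I_{2,2} = -45.912290 + (-45.912290 − (-47.240892))/15 = -45.823717
(Column j=1 coincides with Simpson's rule on the same nodes.)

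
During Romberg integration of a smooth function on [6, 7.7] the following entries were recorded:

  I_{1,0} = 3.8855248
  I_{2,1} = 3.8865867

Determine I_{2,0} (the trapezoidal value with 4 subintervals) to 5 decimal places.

3.88632

From I_{2,1} = (4·I_{2,0} − I_{1,0})/3, solve for I_{2,0}:
4·I_{2,0} = 3·3.8865867 + 3.8855248 = 15.5452849
I_{2,0} = 3.8863212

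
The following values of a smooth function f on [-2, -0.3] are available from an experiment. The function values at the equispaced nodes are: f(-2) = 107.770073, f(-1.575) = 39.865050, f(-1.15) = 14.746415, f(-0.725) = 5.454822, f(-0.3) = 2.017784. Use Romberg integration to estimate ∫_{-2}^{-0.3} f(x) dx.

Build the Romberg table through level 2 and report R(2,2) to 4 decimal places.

45.2523

R(0,0) (trapezoid, 1 panel, h=1.7000): 93.319678
R(1,0) (trapezoid, 2 panels, h=0.8500): 59.194292
R(2,0) (trapezoid, 4 panels, h=0.4250): 48.858092
R(1,1) = 59.194292 + (59.194292 − 93.319678)/3 = 47.819163
R(2,1) = 48.858092 + (48.858092 − 59.194292)/3 = 45.412692
R(2,2) = 45.412692 + (45.412692 − 47.819163)/15 = 45.252261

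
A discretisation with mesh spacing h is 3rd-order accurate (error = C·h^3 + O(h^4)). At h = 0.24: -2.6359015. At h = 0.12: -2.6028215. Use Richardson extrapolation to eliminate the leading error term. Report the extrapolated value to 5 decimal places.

-2.59810

Extrapolated value = (8·A(h/2) − A(h)) / (8 − 1)
= (8·(-2.6028215) − (-2.6359015)) / 7
= -18.1866705 / 7 = -2.5980958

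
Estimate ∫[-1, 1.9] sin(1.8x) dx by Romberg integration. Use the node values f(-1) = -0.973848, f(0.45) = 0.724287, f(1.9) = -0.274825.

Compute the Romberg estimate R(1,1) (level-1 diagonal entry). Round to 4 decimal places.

R(0,0) (trapezoid, 1 panel, h=2.9000): -1.810576
R(1,0) (trapezoid, 2 panels, h=1.4500): 0.144928
R(1,1) = 0.144928 + (0.144928 − (-1.810576))/3 = 0.796763

0.7968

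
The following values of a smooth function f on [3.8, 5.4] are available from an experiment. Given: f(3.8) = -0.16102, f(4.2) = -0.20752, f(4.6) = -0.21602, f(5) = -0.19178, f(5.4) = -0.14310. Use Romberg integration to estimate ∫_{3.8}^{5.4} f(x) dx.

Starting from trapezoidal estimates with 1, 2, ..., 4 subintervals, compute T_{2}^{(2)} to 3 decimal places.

-0.311

T_{0}^{(0)} (trapezoid, 1 panel, h=1.6000): -0.24330
T_{1}^{(0)} (trapezoid, 2 panels, h=0.8000): -0.29446
T_{2}^{(0)} (trapezoid, 4 panels, h=0.4000): -0.30695
T_{1}^{(1)} = -0.29446 + (-0.29446 − (-0.24330))/3 = -0.31151
T_{2}^{(1)} = -0.30695 + (-0.30695 − (-0.29446))/3 = -0.31111
T_{2}^{(2)} = -0.31111 + (-0.31111 − (-0.31151))/15 = -0.31108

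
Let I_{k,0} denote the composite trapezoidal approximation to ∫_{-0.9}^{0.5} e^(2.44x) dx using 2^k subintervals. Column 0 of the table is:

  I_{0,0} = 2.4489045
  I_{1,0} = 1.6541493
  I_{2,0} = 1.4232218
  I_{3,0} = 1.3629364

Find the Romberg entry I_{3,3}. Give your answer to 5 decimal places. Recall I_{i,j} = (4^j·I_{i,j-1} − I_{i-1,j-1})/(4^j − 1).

I_{1,1} = (4·1.6541493 − 2.4489045) / 3 = 1.3892309
I_{2,1} = (4·1.4232218 − 1.6541493) / 3 = 1.3462460
I_{3,1} = 1.3629364 + (1.3629364 − 1.4232218)/3 = 1.3428413
I_{2,2} = (16·1.3462460 − 1.3892309) / 15 = 1.3433803
I_{3,2} = (16·1.3428413 − 1.3462460) / 15 = 1.3426143
I_{3,3} = (64·1.3426143 − 1.3433803) / 63 = 1.3426021
(Column j=1 coincides with Simpson's rule on the same nodes.)

1.34260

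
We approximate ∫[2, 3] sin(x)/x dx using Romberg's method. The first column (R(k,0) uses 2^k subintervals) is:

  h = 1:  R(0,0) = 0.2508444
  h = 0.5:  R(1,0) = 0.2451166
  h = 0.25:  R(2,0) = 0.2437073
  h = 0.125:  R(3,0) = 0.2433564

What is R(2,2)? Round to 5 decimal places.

R(1,1) = 0.2451166 + (0.2451166 − 0.2508444)/3 = 0.2432073
R(2,1) = 0.2437073 + (0.2437073 − 0.2451166)/3 = 0.2432375
R(2,2) = 0.2432375 + (0.2432375 − 0.2432073)/15 = 0.2432395
(Column j=1 coincides with Simpson's rule on the same nodes.)

0.24324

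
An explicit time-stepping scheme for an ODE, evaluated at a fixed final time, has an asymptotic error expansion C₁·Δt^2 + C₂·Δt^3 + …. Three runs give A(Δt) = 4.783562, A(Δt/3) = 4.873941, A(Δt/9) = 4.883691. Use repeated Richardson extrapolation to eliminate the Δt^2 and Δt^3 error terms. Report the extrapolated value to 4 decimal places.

First eliminate the Δt^2 term (factor 3^2 = 9):
  B₁ = (9·4.873941 − 4.783562)/8 = 4.885238
  B₂ = (9·4.883691 − 4.873941)/8 = 4.884910
Then eliminate the Δt^3 term (factor 3^3 = 27):
  (27·4.884910 − 4.885238)/26 = 4.884897

4.8849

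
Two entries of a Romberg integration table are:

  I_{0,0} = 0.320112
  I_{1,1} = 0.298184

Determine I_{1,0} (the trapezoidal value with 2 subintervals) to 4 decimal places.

From I_{1,1} = (4·I_{1,0} − I_{0,0})/3, solve for I_{1,0}:
4·I_{1,0} = 3·0.298184 + 0.320112 = 1.214664
I_{1,0} = 0.303666

0.3037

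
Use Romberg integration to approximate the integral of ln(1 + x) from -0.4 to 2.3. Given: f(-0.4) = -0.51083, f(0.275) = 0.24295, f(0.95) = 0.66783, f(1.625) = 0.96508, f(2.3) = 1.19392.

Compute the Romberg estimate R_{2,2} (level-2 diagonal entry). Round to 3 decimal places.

1.544

R_{0,0} (trapezoid, 1 panel, h=2.7000): 0.92217
R_{1,0} (trapezoid, 2 panels, h=1.3500): 1.36266
R_{2,0} (trapezoid, 4 panels, h=0.6750): 1.49675
R_{1,1} = 1.36266 + (1.36266 − 0.92217)/3 = 1.50949
R_{2,1} = 1.49675 + (1.49675 − 1.36266)/3 = 1.54145
R_{2,2} = 1.54145 + (1.54145 − 1.50949)/15 = 1.54358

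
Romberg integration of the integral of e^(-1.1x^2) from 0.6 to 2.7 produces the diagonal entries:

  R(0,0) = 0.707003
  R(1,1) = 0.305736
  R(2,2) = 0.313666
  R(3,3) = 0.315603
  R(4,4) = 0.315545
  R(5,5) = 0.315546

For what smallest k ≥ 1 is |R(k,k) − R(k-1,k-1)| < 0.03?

|R(1,1) − R(0,0)| = 0.401267 ≥ 0.03
|R(2,2) − R(1,1)| = 0.007930 < 0.03

k = 2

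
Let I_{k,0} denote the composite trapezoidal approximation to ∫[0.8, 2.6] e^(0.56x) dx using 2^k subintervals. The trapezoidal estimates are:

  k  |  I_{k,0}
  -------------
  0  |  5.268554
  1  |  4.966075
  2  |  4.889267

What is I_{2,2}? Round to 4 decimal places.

Richardson extrapolation on the trapezoidal column (denominator 4−1=3):
I_{1,1} = (4·4.966075 − 5.268554) / 3 = 4.865249
I_{2,1} = 4.889267 + (4.889267 − 4.966075)/3 = 4.863664
I_{2,2} = (16·4.863664 − 4.865249) / 15 = 4.863558
(Column j=1 coincides with Simpson's rule on the same nodes.)

4.8636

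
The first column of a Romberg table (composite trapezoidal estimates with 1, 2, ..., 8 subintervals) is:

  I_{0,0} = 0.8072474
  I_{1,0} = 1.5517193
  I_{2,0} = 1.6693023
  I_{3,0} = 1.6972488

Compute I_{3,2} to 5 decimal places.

I_{2,1} = (4·1.6693023 − 1.5517193) / 3 = 1.7084966
I_{3,1} = (4·1.6972488 − 1.6693023) / 3 = 1.7065643
I_{3,2} = 1.7065643 + (1.7065643 − 1.7084966)/15 = 1.7064355
(Column j=1 coincides with Simpson's rule on the same nodes.)

1.70644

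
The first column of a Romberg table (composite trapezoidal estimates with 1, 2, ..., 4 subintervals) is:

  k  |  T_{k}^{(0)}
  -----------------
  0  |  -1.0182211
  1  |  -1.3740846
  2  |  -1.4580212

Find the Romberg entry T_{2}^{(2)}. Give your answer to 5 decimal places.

T_{1}^{(1)} = (4·(-1.3740846) − (-1.0182211)) / 3 = -1.4927058
T_{2}^{(1)} = (4·(-1.4580212) − (-1.3740846)) / 3 = -1.4860001
T_{2}^{(2)} = -1.4860001 + (-1.4860001 − (-1.4927058))/15 = -1.4855531

-1.48555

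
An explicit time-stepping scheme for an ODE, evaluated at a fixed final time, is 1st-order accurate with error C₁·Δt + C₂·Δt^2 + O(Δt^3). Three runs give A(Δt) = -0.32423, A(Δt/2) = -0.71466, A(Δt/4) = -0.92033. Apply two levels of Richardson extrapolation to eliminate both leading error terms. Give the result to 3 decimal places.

First eliminate the Δt term (factor 2^1 = 2):
  B₁ = (2·(-0.71466) − (-0.32423))/1 = -1.10509
  B₂ = (2·(-0.92033) − (-0.71466))/1 = -1.12600
Then eliminate the Δt^2 term (factor 2^2 = 4):
  (4·(-1.12600) − (-1.10509))/3 = -1.13297

-1.133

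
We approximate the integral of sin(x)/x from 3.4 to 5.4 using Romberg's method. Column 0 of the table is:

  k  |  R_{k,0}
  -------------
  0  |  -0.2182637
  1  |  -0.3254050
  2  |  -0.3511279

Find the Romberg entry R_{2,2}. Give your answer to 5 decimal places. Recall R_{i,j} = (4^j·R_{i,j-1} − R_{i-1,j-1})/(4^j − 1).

R_{1,1} = (4·(-0.3254050) − (-0.2182637)) / 3 = -0.3611188
R_{2,1} = -0.3511279 + (-0.3511279 − (-0.3254050))/3 = -0.3597022
R_{2,2} = (16·(-0.3597022) − (-0.3611188)) / 15 = -0.3596078

-0.35961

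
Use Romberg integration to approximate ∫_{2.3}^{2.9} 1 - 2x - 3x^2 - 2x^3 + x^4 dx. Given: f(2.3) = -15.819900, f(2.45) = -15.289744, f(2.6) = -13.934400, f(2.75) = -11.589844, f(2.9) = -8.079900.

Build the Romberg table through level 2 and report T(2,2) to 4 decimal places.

T(0,0) (trapezoid, 1 panel, h=0.6000): -7.169940
T(1,0) (trapezoid, 2 panels, h=0.3000): -7.765290
T(2,0) (trapezoid, 4 panels, h=0.1500): -7.914583
T(1,1) = -7.765290 + (-7.765290 − (-7.169940))/3 = -7.963740
T(2,1) = -7.914583 + (-7.914583 − (-7.765290))/3 = -7.964347
T(2,2) = -7.964347 + (-7.964347 − (-7.963740))/15 = -7.964387

-7.9644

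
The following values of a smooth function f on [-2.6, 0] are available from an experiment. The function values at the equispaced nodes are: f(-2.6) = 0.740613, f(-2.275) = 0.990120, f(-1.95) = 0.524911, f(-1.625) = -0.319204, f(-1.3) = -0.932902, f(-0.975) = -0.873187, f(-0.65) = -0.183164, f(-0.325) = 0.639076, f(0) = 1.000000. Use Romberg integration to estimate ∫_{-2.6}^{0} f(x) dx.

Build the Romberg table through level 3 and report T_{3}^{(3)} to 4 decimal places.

0.2470

T_{0}^{(0)} (trapezoid, 1 panel, h=2.6000): 2.262797
T_{1}^{(0)} (trapezoid, 2 panels, h=1.3000): -0.081374
T_{2}^{(0)} (trapezoid, 4 panels, h=0.6500): 0.181448
T_{3}^{(0)} (trapezoid, 8 panels, h=0.3250): 0.232686
T_{1}^{(1)} = -0.081374 + (-0.081374 − 2.262797)/3 = -0.862764
T_{2}^{(1)} = 0.181448 + (0.181448 − (-0.081374))/3 = 0.269055
T_{3}^{(1)} = 0.232686 + (0.232686 − 0.181448)/3 = 0.249765
T_{2}^{(2)} = 0.269055 + (0.269055 − (-0.862764))/15 = 0.344510
T_{3}^{(2)} = 0.249765 + (0.249765 − 0.269055)/15 = 0.248479
T_{3}^{(3)} = 0.248479 + (0.248479 − 0.344510)/63 = 0.246955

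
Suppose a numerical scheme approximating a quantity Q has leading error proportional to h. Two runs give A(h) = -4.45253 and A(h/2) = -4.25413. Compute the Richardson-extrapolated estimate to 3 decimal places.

Extrapolated value = (2·A(h/2) − A(h)) / (2 − 1)
= (2·(-4.25413) − (-4.45253)) / 1
= -4.05573 / 1 = -4.05573

-4.056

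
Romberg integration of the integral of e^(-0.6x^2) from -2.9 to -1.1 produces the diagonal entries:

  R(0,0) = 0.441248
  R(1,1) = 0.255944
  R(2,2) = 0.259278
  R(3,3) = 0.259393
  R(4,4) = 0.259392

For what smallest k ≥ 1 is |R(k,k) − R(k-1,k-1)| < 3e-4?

|R(1,1) − R(0,0)| = 0.185304 ≥ 3e-4
|R(2,2) − R(1,1)| = 0.003334 ≥ 3e-4
|R(3,3) − R(2,2)| = 0.000115 < 3e-4

k = 3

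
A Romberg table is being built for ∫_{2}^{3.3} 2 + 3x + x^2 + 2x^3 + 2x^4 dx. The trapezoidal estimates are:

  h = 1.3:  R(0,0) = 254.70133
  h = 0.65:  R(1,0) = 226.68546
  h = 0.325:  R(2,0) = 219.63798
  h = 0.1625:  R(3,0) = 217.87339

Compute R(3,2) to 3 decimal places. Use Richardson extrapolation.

R(2,1) = 219.63798 + (219.63798 − 226.68546)/3 = 217.28882
R(3,1) = 217.87339 + (217.87339 − 219.63798)/3 = 217.28519
R(3,2) = 217.28519 + (217.28519 − 217.28882)/15 = 217.28495

217.285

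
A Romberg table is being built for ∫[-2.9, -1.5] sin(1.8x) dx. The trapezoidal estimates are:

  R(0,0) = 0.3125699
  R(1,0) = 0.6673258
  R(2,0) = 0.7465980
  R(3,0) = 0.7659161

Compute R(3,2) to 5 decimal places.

0.77231

Richardson extrapolation on the trapezoidal column (denominator 4−1=3):
R(2,1) = 0.7465980 + (0.7465980 − 0.6673258)/3 = 0.7730221
R(3,1) = (4·0.7659161 − 0.7465980) / 3 = 0.7723555
R(3,2) = (16·0.7723555 − 0.7730221) / 15 = 0.7723111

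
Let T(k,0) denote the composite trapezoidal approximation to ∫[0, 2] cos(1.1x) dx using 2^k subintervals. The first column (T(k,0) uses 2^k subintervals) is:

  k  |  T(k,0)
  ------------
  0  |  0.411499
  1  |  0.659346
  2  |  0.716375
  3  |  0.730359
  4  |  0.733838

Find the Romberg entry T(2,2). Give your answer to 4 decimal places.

Richardson extrapolation on the trapezoidal column (denominator 4−1=3):
T(1,1) = 0.659346 + (0.659346 − 0.411499)/3 = 0.741962
T(2,1) = 0.716375 + (0.716375 − 0.659346)/3 = 0.735385
T(2,2) = (16·0.735385 − 0.741962) / 15 = 0.734947

0.7349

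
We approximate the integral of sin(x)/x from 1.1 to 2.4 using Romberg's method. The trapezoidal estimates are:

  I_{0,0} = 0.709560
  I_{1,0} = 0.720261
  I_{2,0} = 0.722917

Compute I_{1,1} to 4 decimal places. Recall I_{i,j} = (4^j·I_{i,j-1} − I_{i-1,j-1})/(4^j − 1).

0.7238

I_{1,1} = (4·0.720261 − 0.709560) / 3 = 0.723828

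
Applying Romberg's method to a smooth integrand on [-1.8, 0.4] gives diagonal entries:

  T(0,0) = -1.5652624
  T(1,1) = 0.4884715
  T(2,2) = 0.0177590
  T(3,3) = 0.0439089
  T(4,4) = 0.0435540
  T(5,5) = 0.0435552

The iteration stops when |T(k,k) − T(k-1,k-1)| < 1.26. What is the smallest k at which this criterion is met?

|T(1,1) − T(0,0)| = 2.0537339 ≥ 1.26
|T(2,2) − T(1,1)| = 0.4707125 < 1.26

k = 2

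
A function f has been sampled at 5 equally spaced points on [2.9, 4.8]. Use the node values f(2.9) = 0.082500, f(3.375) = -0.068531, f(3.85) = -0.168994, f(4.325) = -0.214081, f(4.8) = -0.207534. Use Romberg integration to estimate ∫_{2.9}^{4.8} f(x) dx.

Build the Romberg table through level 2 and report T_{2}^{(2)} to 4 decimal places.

T_{0}^{(0)} (trapezoid, 1 panel, h=1.9000): -0.118782
T_{1}^{(0)} (trapezoid, 2 panels, h=0.9500): -0.219935
T_{2}^{(0)} (trapezoid, 4 panels, h=0.4750): -0.244208
T_{1}^{(1)} = -0.219935 + (-0.219935 − (-0.118782))/3 = -0.253653
T_{2}^{(1)} = -0.244208 + (-0.244208 − (-0.219935))/3 = -0.252299
T_{2}^{(2)} = -0.252299 + (-0.252299 − (-0.253653))/15 = -0.252209

-0.2522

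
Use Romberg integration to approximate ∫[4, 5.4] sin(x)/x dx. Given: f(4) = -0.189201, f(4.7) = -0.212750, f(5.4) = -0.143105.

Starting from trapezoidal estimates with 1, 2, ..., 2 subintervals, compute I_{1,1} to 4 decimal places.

-0.2761

I_{0,0} (trapezoid, 1 panel, h=1.4000): -0.232614
I_{1,0} (trapezoid, 2 panels, h=0.7000): -0.265232
I_{1,1} = -0.265232 + (-0.265232 − (-0.232614))/3 = -0.276105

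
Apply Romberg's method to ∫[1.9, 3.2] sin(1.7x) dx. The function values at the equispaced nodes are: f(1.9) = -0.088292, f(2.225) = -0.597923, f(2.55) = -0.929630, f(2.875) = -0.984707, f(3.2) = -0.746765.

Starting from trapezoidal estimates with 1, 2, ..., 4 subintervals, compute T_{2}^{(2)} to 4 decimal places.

-0.9771

T_{0}^{(0)} (trapezoid, 1 panel, h=1.3000): -0.542787
T_{1}^{(0)} (trapezoid, 2 panels, h=0.6500): -0.875653
T_{2}^{(0)} (trapezoid, 4 panels, h=0.3250): -0.952181
T_{1}^{(1)} = -0.875653 + (-0.875653 − (-0.542787))/3 = -0.986608
T_{2}^{(1)} = -0.952181 + (-0.952181 − (-0.875653))/3 = -0.977690
T_{2}^{(2)} = -0.977690 + (-0.977690 − (-0.986608))/15 = -0.977095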